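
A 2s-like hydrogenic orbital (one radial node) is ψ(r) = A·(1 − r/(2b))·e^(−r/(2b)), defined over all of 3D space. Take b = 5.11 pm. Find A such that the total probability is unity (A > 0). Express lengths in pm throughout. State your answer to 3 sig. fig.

A ≈ 0.0173 pm^(-3/2)

Normalization requires ∫|ψ|² 4πr² dr = 1, integrated from 0 to ∞.
Using ∫₀^∞ rⁿ e^(−αr) dr = n!/αⁿ⁺¹, the integral (without the A² prefactor) comes out to 8·π·b^3.
Hence A² = 1/[8·π·b^3].
Substituting b = 5.11 gives A² = 0.0002982, so A = 0.01727.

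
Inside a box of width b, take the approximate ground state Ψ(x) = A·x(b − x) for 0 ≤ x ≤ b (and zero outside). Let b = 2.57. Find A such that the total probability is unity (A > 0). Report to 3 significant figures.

A ≈ 0.517

Normalization requires ∫|Ψ|² dx = 1, integrated from 0 to b.
Carrying out the integral gives A² · b^5/30.
Setting this equal to 1 gives A² = 1/(b^5/30).
With b = 2.57: A² = 0.2676 and A = 0.5173.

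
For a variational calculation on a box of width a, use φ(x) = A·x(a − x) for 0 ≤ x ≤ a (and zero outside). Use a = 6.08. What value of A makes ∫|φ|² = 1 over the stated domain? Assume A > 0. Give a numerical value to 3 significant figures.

Require ∫ |φ|² dx = 1 over the whole domain.
Expanding the polynomial and integrating term by term, with φ = A·x(a − x), the integral evaluates to A²·[a^5/30].
Setting this equal to 1 gives A² = 1/(a^5/30).
Plugging in a = 6.08 yields A = 0.06009.

A ≈ 0.0601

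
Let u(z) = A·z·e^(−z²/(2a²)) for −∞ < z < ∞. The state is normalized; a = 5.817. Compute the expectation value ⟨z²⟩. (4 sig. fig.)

By definition ⟨z²⟩ = ∫ z^2 |u(z)|² dz.
Using the Gaussian integral ∫_{−∞}^{∞} e^(−αz²) dz = √(π/α), since the A² factors cancel between numerator and denominator, ⟨z²⟩ = 3·a^2/2.
Putting a = 5.817 gives 50.756.

⟨z^2⟩ ≈ 50.76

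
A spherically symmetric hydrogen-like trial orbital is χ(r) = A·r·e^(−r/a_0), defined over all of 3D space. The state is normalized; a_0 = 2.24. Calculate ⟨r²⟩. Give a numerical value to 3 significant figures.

⟨r²⟩ = ∫ r^2 |χ|² 4πr² dr over the full domain.
Recall ∫₀^∞ r^m e^(−r/β) dr = m!·β^(m+1), since the A² factors cancel between numerator and denominator, ⟨r²⟩ = 15·a_0^2/2.
With a_0 = 2.24, ⟨r^2⟩ = 37.63.

⟨r^2⟩ ≈ 37.6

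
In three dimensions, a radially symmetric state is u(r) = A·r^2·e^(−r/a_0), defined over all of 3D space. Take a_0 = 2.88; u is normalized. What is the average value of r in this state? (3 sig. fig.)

⟨r⟩ ≈ 10.1

⟨r⟩ = ∫ r |u|² 4πr² dr over the full domain.
With ∫₀^∞ r^7 e^(−αr) dr = 7!/α^8, since the A² factors cancel between numerator and denominator, ⟨r⟩ = 7·a_0/2.
With a_0 = 2.88, ⟨r⟩ = 10.08.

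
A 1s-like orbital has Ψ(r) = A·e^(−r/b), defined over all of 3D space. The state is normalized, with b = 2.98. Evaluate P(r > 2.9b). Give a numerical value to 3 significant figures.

P ≈ 0.0715

Integrate the radial probability density 4πr²|Ψ|² over r > 2.9b.
A² is fixed by ∫₀^∞ 4πr²|Ψ|² dr = 1, i.e. A² = (π·b^3)^(−1).
Substituting u = r/b, A², 4π and the length scale all cancel in the ratio: P = ∫_{2.9}^{∞} u^2·e^(-2·u) du / ∫_{0}^{∞} u^2·e^(-2·u) du.
An antiderivative of u^2·e^(-2·u) is -(2·u^2 + 2·u + 1)·e^(-2·u)/4; evaluating from 2.9 to ∞ gives 1181·e^(-29/5)/200, while the full integral is 1/4.
Taking the ratio yields P = 0.07151.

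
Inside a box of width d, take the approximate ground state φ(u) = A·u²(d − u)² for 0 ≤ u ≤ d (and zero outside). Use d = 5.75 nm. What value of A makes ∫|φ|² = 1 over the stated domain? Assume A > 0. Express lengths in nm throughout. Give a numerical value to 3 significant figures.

Require ∫ |φ|² du = 1 over the whole domain.
Carrying out the integral gives A² · d^9/630.
Hence A² = 1/[d^9/630].
Plugging in d = 5.75 yields A = 0.009576.

A ≈ 0.00958 nm^(-9/2)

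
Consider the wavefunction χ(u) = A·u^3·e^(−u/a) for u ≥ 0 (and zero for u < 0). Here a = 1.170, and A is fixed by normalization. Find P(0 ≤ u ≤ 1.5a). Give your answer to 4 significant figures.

P ≈ 0.03351

|χ|² is the probability density, so P = ∫_{0}^{1.5a} |χ|² du.
Since A² = 1/(45·a^7/8), this is the region integral divided by the full normalization integral.
In terms of t = u/a (A² and the length scale cancel between numerator and denominator), P = [∫_{0}^{1.5} t^6·e^(-2·t) dt] / [∫_{0}^{∞} t^6·e^(-2·t) dt].
With ∫ t^6·e^(-2·t) dt = -(4·t^6 + 12·t^5 + 30·t^4 + 60·t^3 + 90·t^2 + 90·t + 45)·e^(-2·t)/8 + C, the region integral is ≈ 0.188486 and the full one is 45/8.
The result is P = 0.033509.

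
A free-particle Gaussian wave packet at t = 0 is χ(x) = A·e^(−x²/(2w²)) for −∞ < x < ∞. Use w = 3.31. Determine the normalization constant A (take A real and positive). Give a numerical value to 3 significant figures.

Require ∫ |χ|² dx = 1 over the whole domain.
With ∫_{−∞}^{∞} x^(2m) e^(−αx²) dx = (2m−1)!!·√π / (2^m α^(m+1/2)), with χ = A·e^(−x²/(2w²)), the integral evaluates to A²·[√(π)·w].
Hence A² = 1/[√(π)·w].
With w = 3.31: A² = 0.1705 and A = 0.4129.

A ≈ 0.413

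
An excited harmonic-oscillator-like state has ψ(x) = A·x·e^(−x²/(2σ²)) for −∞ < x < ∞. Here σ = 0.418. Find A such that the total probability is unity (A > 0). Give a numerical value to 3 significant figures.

A ≈ 3.93

Normalization requires ∫|ψ|² dx = 1, integrated from −∞ to ∞.
With ψ = A·x·e^(−x²/(2σ²)), the integral evaluates to A²·[√(π)·σ^3/2].
Setting this equal to 1 gives A² = 1/(√(π)·σ^3/2).
Substituting σ = 0.418 gives A² = 15.45, so A = 3.931.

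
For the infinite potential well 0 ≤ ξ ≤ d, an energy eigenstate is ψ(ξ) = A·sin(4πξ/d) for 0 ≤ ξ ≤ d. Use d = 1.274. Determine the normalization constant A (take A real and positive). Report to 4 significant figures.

Normalization requires ∫|ψ|² dξ = 1, integrated from 0 to d.
Using sin²θ = (1 − cos 2θ)/2, with ψ = A·sin(4πξ/d), the integral evaluates to A²·[d/2].
Hence A² = 1/[d/2].
With d = 1.274: A² = 1.5699 and A = 1.2529.

A ≈ 1.253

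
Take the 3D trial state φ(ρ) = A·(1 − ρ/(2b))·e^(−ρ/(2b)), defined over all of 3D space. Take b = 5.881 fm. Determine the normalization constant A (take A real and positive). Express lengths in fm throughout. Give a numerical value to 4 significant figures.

A ≈ 0.01399 fm^(-3/2)

Normalization requires ∫|φ|² 4πρ² dρ = 1, integrated from 0 to ∞.
The angular integral contributes 4π, leaving ∫₀^∞ ρ²|φ|² dρ.
Using ∫₀^∞ ρⁿ e^(−αρ) dρ = n!/αⁿ⁺¹, with φ = A·(1 − ρ/(2b))·e^(−ρ/(2b)), the integral evaluates to A²·[8·π·b^3].
Setting this equal to 1 gives A² = 1/(8·π·b^3).
Plugging in b = 5.881 yields A = 0.013986.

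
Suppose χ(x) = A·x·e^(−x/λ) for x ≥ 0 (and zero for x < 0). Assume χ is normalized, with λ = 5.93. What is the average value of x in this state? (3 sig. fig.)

⟨x⟩ = ∫ x |χ|² dx over the full domain.
Since the A² factors cancel between numerator and denominator, ⟨x⟩ = 3·λ/2.
Putting λ = 5.93 gives 8.895.

⟨x⟩ ≈ 8.90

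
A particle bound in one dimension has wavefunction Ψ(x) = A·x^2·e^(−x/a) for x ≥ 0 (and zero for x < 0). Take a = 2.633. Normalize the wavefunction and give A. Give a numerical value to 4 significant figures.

A ≈ 0.1026

The normalization condition is ∫|Ψ|² dx = 1 from 0 to ∞.
Carrying out the integral gives A² · 3·a^5/4.
Hence A² = 1/[3·a^5/4].
Substituting a = 2.633 gives A² = 0.010536, so A = 0.10265.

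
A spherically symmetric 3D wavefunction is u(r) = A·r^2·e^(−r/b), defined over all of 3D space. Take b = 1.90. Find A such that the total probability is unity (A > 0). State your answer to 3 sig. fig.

A ≈ 0.0126

We need A² ∫|f|² 4πr² dr = 1, taking the integral from 0 to ∞.
The angular integral contributes 4π, leaving ∫₀^∞ r²|u|² dr.
∫|u|² 4πr² dr = A²·(45·π·b^7/2).
With b = 1.90: A² = 0.0001583 and A = 0.01258.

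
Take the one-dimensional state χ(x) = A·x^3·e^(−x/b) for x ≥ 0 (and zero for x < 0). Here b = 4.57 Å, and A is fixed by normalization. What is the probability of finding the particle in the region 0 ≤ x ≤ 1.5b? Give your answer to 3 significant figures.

The probability is P = ∫ |χ|² dx over [0, 1.5b].
The normalization integral ∫|χ|²dx over the whole domain equals 45·b^7/8·A², and A² cancels in the ratio.
Substituting u = x/b, A² and the length scale cancel in the ratio: P = ∫_{0}^{1.5} u^6·e^(-2·u) du / ∫_{0}^{∞} u^6·e^(-2·u) du.
With ∫ u^6·e^(-2·u) du = -(4·u^6 + 12·u^5 + 30·u^4 + 60·u^3 + 90·u^2 + 90·u + 45)·e^(-2·u)/8 + C, the region integral is ≈ 0.18849 and the full one is 45/8.
Taking the ratio, P = 0.03351.

P ≈ 0.0335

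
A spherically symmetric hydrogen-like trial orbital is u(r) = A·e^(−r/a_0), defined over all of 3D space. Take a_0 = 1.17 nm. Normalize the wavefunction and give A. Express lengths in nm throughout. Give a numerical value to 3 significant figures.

The normalization condition is ∫|u|² 4πr² dr = 1 from 0 to ∞.
The angular integral contributes 4π, leaving ∫₀^∞ r²|u|² dr.
∫|u|² 4πr² dr = A²·(π·a_0^3).
So A² = (π·a_0^3)^(−1).
Plugging in a_0 = 1.17 yields A = 0.4458.

A ≈ 0.446 nm^(-3/2)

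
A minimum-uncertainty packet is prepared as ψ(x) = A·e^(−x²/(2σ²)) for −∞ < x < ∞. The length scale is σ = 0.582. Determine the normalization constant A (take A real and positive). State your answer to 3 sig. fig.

We need A² ∫|f|² dx = 1, taking the integral from −∞ to ∞.
Using the Gaussian integral ∫_{−∞}^{∞} e^(−αx²) dx = √(π/α), ∫|ψ|² dx = A²·(√(π)·σ).
With σ = 0.582: A² = 0.9694 and A = 0.9846.

A ≈ 0.985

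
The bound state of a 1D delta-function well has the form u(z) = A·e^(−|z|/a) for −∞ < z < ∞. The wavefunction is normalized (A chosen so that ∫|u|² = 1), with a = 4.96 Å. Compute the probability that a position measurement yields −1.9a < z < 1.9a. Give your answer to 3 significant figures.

The probability is P = ∫ |u|² dz over [−1.9a, 1.9a].
Since A² = 1/(a), this is the region integral divided by the full normalization integral.
By symmetry take twice the z ≥ 0 contribution in numerator and denominator; the 2's cancel. In terms of t = z/a (A² and the length scale cancel between numerator and denominator), P = [∫_{0}^{1.9} e^(-2·t) dt] / [∫_{0}^{∞} e^(-2·t) dt].
Using ∫ e^(-2·t) dt = -e^(-2·t)/2, the numerator is 1/2 - e^(-19/5)/2 and the denominator is 1/2.
This works out to P = 0.9776.

P ≈ 0.978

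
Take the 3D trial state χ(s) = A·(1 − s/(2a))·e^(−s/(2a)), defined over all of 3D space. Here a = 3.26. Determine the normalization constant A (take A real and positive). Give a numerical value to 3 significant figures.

We need A² ∫|f|² 4πs² ds = 1, taking the integral from 0 to ∞.
The angular integral contributes 4π, leaving ∫₀^∞ s²|χ|² ds.
Carrying out the integral gives A² · 8·π·a^3.
Hence A² = 1/[8·π·a^3].
With a = 3.26: A² = 0.001148 and A = 0.03389.

A ≈ 0.0339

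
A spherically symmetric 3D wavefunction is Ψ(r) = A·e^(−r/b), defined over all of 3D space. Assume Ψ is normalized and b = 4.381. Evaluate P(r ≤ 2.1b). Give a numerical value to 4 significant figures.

Integrate the radial probability density 4πr²|Ψ|² over r ≤ 2.1b.
The full normalization integral is A²·[π·b^3] = 1, fixing A².
In terms of u = r/b (A², 4π and the length scale all cancel between numerator and denominator), P = [∫_{0}^{2.1} u^2·e^(-2·u) du] / [∫_{0}^{∞} u^2·e^(-2·u) du].
Using ∫ u^2·e^(-2·u) du = -(2·u^2 + 2·u + 1)·e^(-2·u)/4, the numerator is 1/4 - 701·e^(-21/5)/200 and the denominator is 1/4.
The region integral divided by the full integral gives P = 0.78976.

P ≈ 0.7898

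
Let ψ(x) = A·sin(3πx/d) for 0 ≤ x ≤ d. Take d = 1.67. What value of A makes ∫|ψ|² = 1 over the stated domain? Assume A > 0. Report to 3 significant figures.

A ≈ 1.09

Require ∫ |ψ|² dx = 1 over the whole domain.
∫|ψ|² dx = A²·(d/2).
Plugging in d = 1.67 yields A = 1.094.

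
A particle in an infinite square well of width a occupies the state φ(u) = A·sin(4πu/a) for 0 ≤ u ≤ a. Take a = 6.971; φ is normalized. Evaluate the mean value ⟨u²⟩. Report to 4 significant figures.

⟨u²⟩ = ∫ u^2 |φ|² du over the full domain.
Evaluating both integrals, ⟨u²⟩ = -a^2/(32·π^2) + a^2/3.
Putting a = 6.971 gives 16.044.

⟨u^2⟩ ≈ 16.04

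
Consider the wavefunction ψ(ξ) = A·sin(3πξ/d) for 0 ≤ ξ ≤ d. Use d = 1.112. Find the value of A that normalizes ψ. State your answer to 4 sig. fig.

Normalization requires ∫|ψ|² dξ = 1, integrated from 0 to d.
Using sin²θ = (1 − cos 2θ)/2, the integral (without the A² prefactor) comes out to d/2.
Setting this equal to 1 gives A² = 1/(d/2).
Plugging in d = 1.112 yields A = 1.3411.

A ≈ 1.341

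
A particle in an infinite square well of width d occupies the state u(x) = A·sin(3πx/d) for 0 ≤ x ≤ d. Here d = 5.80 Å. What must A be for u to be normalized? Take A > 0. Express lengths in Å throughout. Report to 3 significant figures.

A ≈ 0.587 Å^(-1/2)

We need A² ∫|f|² dx = 1, taking the integral from 0 to d.
With ∫₀^d sin²(nπx/d) dx = d/2, with u = A·sin(3πx/d), the integral evaluates to A²·[d/2].
Plugging in d = 5.80 yields A = 0.5872.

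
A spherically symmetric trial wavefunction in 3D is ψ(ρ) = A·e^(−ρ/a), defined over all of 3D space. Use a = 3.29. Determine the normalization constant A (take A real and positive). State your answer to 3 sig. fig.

A ≈ 0.0945

Normalization requires ∫|ψ|² 4πρ² dρ = 1, integrated from 0 to ∞.
(Spherical symmetry: dV = 4πρ² dρ.)
Carrying out the integral gives A² · π·a^3.
Hence A² = 1/[π·a^3].
With a = 3.29: A² = 0.008938 and A = 0.09454.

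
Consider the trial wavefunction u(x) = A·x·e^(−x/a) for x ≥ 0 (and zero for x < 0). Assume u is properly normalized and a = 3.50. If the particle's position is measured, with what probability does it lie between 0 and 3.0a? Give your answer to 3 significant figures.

P ≈ 0.938

The probability is P = ∫ |u|² dx over [0, 3.0a].
Since A² = 1/(a^3/4), this is the region integral divided by the full normalization integral.
In terms of t = x/a (A² and the length scale cancel between numerator and denominator), P = [∫_{0}^{3.0} t^2·e^(-2·t) dt] / [∫_{0}^{∞} t^2·e^(-2·t) dt].
An antiderivative of t^2·e^(-2·t) is -(2·t^2 + 2·t + 1)·e^(-2·t)/4; evaluating from 0 to 3.0 gives 1/4 - 25·e^(-6)/4, while the full integral is 1/4.
Taking the ratio, P = 0.9380.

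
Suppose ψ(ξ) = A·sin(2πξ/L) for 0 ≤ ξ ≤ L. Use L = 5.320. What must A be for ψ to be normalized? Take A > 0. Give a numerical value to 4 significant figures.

A ≈ 0.6131

We need A² ∫|f|² dξ = 1, taking the integral from 0 to L.
Carrying out the integral gives A² · L/2.
Substituting L = 5.320 gives A² = 0.37594, so A = 0.61314.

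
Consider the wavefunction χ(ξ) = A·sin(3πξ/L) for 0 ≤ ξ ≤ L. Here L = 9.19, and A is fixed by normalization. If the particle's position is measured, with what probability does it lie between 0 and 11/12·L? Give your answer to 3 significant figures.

|χ|² is the probability density, so P = ∫_{0}^{11/12·L} |χ|² dξ.
With A² fixed by ∫|χ|² = 1, i.e. A² = (L/2)^(−1), substitute and integrate.
Substituting u = ξ/L, A² and the length scale cancel in the ratio: P = ∫_{0}^{11/12} sin(3·π·u)^2 du / ∫_{0}^{1} sin(3·π·u)^2 du.
Using ∫ sin(3·π·u)^2 du = u/2 - sin(6·π·u)/(12·π), the numerator is 1/(12·π) + 11/24 and the denominator is 1/2.
This works out to P = (2 + 11·π)/(12·π).

P ≈ 0.970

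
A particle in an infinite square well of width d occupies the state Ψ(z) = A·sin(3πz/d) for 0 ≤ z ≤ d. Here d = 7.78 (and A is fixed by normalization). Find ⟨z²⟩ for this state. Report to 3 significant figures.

⟨z^2⟩ ≈ 19.8

The expectation value is the |Ψ|²-weighted average of z^2: ∫ z^2|Ψ|² dz.
Evaluating both integrals, ⟨z²⟩ = -d^2/(18·π^2) + d^2/3.
Putting d = 7.78 gives 19.84.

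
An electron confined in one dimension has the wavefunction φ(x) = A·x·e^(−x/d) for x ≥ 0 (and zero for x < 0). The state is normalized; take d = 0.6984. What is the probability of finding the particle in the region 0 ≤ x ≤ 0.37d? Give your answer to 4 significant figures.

The probability is P = ∫ |φ|² dx over [0, 0.37d].
Since A² = 1/(d^3/4), this is the region integral divided by the full normalization integral.
Let u = x/d; then A² and the length scale cancel, so P = ∫_{0}^{0.37} u^2·e^(-2·u) du ÷ ∫_{0}^{∞} u^2·e^(-2·u) du.
An antiderivative of u^2·e^(-2·u) is -(2·u^2 + 2·u + 1)·e^(-2·u)/4; evaluating from 0 to 0.37 gives ≈ 0.00979700, while the full integral is 1/4.
The result is P = 0.039188.

P ≈ 0.03919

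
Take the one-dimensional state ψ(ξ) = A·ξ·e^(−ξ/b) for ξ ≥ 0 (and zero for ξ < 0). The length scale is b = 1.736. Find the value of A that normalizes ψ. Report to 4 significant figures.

Require ∫ |ψ|² dξ = 1 over the whole domain.
Recall ∫₀^∞ ξ^m e^(−ξ/β) dξ = m!·β^(m+1), ∫|ψ|² dξ = A²·(b^3/4).
Hence A² = 1/[b^3/4].
Substituting b = 1.736 gives A² = 0.76456, so A = 0.87439.

A ≈ 0.8744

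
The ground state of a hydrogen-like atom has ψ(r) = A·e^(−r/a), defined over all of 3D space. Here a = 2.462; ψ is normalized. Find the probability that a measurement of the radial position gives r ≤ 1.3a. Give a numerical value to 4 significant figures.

With dV = 4πr²dr, the probability is ∫|ψ|² dV over r ≤ 1.3a.
The full normalization integral is A²·[π·a^3] = 1, fixing A².
Let u = r/a; then A², 4π and the length scale all cancel, so P = ∫_{0}^{1.3} u^2·e^(-2·u) du ÷ ∫_{0}^{∞} u^2·e^(-2·u) du.
Using ∫ u^2·e^(-2·u) du = -(2·u^2 + 2·u + 1)·e^(-2·u)/4, the numerator is 1/4 - 349·e^(-13/5)/200 and the denominator is 1/4.
Taking the ratio yields P = 0.48157.

P ≈ 0.4816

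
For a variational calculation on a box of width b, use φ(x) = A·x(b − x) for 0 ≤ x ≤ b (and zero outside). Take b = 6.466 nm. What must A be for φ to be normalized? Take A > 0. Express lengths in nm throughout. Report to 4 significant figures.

A ≈ 0.05152 nm^(-5/2)

We need A² ∫|f|² dx = 1, taking the integral from 0 to b.
The integral (without the A² prefactor) comes out to b^5/30.
So A² = (b^5/30)^(−1).
Plugging in b = 6.466 yields A = 0.051519.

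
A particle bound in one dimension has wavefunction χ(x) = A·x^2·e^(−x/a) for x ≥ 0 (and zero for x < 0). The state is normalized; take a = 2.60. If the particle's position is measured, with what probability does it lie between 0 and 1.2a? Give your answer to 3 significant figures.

P = ∫_{0}^{1.2a} |χ(x)|² dx.
Since A² = 1/(3·a^5/4), this is the region integral divided by the full normalization integral.
Let u = x/a; then A² and the length scale cancel, so P = ∫_{0}^{1.2} u^4·e^(-2·u) du ÷ ∫_{0}^{∞} u^4·e^(-2·u) du.
Using ∫ u^4·e^(-2·u) du = -(u^4/2 + u^3 + 3·u^2/2 + 3·u/2 + 3/4)·e^(-2·u), the numerator is ≈ 0.071901 and the denominator is 3/4.
The result is P = 0.09587.

P ≈ 0.0959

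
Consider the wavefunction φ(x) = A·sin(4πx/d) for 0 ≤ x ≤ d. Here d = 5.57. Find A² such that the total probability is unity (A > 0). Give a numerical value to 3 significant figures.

A^2 ≈ 0.359

We need A² ∫|f|² dx = 1, taking the integral from 0 to d.
With ∫₀^d sin²(nπx/d) dx = d/2, the integral (without the A² prefactor) comes out to d/2.
Hence A² = 1/[d/2].
Plugging in d = 5.57 yields A = 0.5992.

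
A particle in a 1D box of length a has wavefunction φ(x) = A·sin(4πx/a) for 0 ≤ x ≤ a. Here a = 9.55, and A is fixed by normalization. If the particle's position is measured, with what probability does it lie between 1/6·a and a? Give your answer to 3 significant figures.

P ≈ 0.799

|φ|² is the probability density, so P = ∫_{1/6·a}^{a} |φ|² dx.
The normalization integral ∫|φ|²dx over the whole domain equals a/2·A², and A² cancels in the ratio.
Let u = x/a; then A² and the length scale cancel, so P = ∫_{1/6}^{1} sin(4·π·u)^2 du ÷ ∫_{0}^{1} sin(4·π·u)^2 du.
An antiderivative of sin(4·π·u)^2 is u/2 - sin(4·π·u)·cos(4·π·u)/(8·π); evaluating from 1/6 to 1 gives -√(3)/(32·π) + 5/12, while the full integral is 1/2.
The result is P = -√(3)/(16·π) + 5/6.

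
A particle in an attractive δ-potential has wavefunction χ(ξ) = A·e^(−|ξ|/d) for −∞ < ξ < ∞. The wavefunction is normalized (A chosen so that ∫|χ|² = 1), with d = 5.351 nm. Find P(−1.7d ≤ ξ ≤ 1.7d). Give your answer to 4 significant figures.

The probability is P = ∫ |χ|² dξ over [−1.7d, 1.7d].
Since A² = 1/(d), this is the region integral divided by the full normalization integral.
By symmetry take twice the ξ ≥ 0 contribution in numerator and denominator; the 2's cancel. Let u = ξ/d; then A² and the length scale cancel, so P = ∫_{0}^{1.7} e^(-2·u) du ÷ ∫_{0}^{∞} e^(-2·u) du.
An antiderivative of e^(-2·u) is -e^(-2·u)/2; evaluating from 0 to 1.7 gives 1/2 - e^(-17/5)/2, while the full integral is 1/2.
Evaluating gives P = 0.96663.

P ≈ 0.9666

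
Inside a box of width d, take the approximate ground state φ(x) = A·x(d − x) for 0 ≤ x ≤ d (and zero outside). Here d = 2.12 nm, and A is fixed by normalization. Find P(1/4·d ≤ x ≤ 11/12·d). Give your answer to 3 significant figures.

P ≈ 0.891

The probability is P = ∫ |φ|² dx over [1/4·d, 11/12·d].
Since A² = 1/(d^5/30), this is the region integral divided by the full normalization integral.
Substituting u = x/d, A² and the length scale cancel in the ratio: P = ∫_{1/4}^{11/12} u^2·(1 - u)^2 du / ∫_{0}^{1} u^2·(1 - u)^2 du.
With ∫ u^2·(1 - u)^2 du = u^3·(6·u^2 - 15·u + 10)/30 + C, the region integral is ≈ 0.029713 and the full one is 1/30.
Taking the ratio, P = 4621/5184.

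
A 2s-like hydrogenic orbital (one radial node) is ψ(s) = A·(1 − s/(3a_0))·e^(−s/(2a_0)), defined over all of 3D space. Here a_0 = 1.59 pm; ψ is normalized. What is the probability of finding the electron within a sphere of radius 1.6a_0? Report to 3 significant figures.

P = ∫ |ψ|² 4πs² ds over s ≤ 1.6a_0.
A² is fixed by ∫₀^∞ 4πs²|ψ|² ds = 1, i.e. A² = (8·π·a_0^3/3)^(−1).
Let u = s/a_0; then A², 4π and the length scale all cancel, so P = ∫_{0}^{1.6} u^2·(1 - u/3)^2·e^(-u) du ÷ ∫_{0}^{∞} u^2·(1 - u/3)^2·e^(-u) du.
An antiderivative of u^2·(1 - u/3)^2·e^(-u) is (-u^4 + 2·u^3 - 3·u^2 - 6·u - 6)·e^(-u)/9; evaluating from 0 to 1.6 gives ≈ 0.18118, while the full integral is 2/3.
The region integral divided by the full integral gives P = 0.2718.

P ≈ 0.272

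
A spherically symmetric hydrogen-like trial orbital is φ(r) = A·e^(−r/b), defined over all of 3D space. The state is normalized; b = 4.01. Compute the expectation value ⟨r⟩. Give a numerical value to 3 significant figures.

The expectation value is the |φ|²-weighted average of r: ∫ r|φ|² 4πr² dr.
Using ∫₀^∞ rⁿ e^(−αr) dr = n!/αⁿ⁺¹, since the A² factors cancel between numerator and denominator, ⟨r⟩ = 3·b/2.
With b = 4.01, ⟨r⟩ = 6.015.

⟨r⟩ ≈ 6.02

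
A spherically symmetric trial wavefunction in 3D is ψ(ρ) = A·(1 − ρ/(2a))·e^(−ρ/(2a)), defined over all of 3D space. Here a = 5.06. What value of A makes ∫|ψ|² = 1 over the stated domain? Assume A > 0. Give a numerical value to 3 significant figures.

Normalization requires ∫|ψ|² 4πρ² dρ = 1, integrated from 0 to ∞.
With ∫₀^∞ ρ^4 e^(−αρ) dρ = 4!/α^5, the integral (without the A² prefactor) comes out to 8·π·a^3.
Setting this equal to 1 gives A² = 1/(8·π·a^3).
With a = 5.06: A² = 0.0003071 and A = 0.01752.

A ≈ 0.0175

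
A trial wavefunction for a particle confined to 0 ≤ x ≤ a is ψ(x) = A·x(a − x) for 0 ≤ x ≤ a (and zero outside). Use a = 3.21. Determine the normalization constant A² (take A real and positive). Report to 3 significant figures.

A^2 ≈ 0.0880

The normalization condition is ∫|ψ|² dx = 1 from 0 to a.
Expanding the polynomial and integrating term by term, carrying out the integral gives A² · a^5/30.
So A² = (a^5/30)^(−1).
With a = 3.21: A² = 0.08802 and A = 0.2967.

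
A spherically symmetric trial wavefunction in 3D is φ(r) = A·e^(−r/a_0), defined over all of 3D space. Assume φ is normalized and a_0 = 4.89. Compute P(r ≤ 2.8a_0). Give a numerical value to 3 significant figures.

P ≈ 0.918

P = ∫ |φ|² 4πr² dr over r ≤ 2.8a_0.
The full normalization integral is A²·[π·a_0^3] = 1, fixing A².
In terms of u = r/a_0 (A², 4π and the length scale all cancel between numerator and denominator), P = [∫_{0}^{2.8} u^2·e^(-2·u) du] / [∫_{0}^{∞} u^2·e^(-2·u) du].
Using ∫ u^2·e^(-2·u) du = -(2·u^2 + 2·u + 1)·e^(-2·u)/4, the numerator is 1/4 - 557·e^(-28/5)/100 and the denominator is 1/4.
Taking the ratio yields P = 0.9176.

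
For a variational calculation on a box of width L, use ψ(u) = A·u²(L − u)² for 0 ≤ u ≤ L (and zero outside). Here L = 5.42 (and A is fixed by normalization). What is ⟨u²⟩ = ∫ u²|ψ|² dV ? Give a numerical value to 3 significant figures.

⟨u^2⟩ ≈ 8.01

⟨u²⟩ = ∫ u^2 |ψ|² du over the full domain.
Evaluating both integrals, ⟨u²⟩ = 3·L^2/11.
With L = 5.42, ⟨u^2⟩ = 8.012.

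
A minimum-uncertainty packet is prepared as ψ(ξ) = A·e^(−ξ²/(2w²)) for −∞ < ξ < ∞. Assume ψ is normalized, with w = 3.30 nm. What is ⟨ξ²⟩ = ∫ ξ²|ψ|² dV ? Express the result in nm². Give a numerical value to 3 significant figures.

⟨ξ^2⟩ ≈ 5.45 nm^2

The expectation value is the |ψ|²-weighted average of ξ^2: ∫ ξ^2|ψ|² dξ.
Using the Gaussian integral ∫_{−∞}^{∞} e^(−αξ²) dξ = √(π/α), since the A² factors cancel between numerator and denominator, ⟨ξ²⟩ = w^2/2.
With w = 3.30, ⟨ξ^2⟩ = 5.445.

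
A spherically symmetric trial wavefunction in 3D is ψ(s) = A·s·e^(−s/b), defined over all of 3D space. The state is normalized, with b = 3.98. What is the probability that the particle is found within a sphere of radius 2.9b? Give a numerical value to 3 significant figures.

Integrate the radial probability density 4πs²|ψ|² over s ≤ 2.9b.
A² is fixed by ∫₀^∞ 4πs²|ψ|² ds = 1, i.e. A² = (3·π·b^5)^(−1).
Let u = s/b; then A², 4π and the length scale all cancel, so P = ∫_{0}^{2.9} u^4·e^(-2·u) du ÷ ∫_{0}^{∞} u^4·e^(-2·u) du.
With ∫ u^4·e^(-2·u) du = -(u^4/2 + u^3 + 3·u^2/2 + 3·u/2 + 3/4)·e^(-2·u) + C, the region integral is ≈ 0.51546 and the full one is 3/4.
The region integral divided by the full integral gives P = 0.6873.

P ≈ 0.687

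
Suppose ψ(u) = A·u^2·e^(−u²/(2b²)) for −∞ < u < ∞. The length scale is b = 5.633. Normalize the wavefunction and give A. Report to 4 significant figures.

Normalization requires ∫|ψ|² du = 1, integrated from −∞ to ∞.
∫|ψ|² du = A²·(3·√(π)·b^5/4).
So A² = (3·√(π)·b^5/4)^(−1).
Plugging in b = 5.633 yields A = 0.011517.

A ≈ 0.01152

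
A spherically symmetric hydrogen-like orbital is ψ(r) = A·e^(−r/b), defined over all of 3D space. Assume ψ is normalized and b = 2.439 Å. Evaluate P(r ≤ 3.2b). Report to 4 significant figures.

With dV = 4πr²dr, the probability is ∫|ψ|² dV over r ≤ 3.2b.
A² is fixed by ∫₀^∞ 4πr²|ψ|² dr = 1, i.e. A² = (π·b^3)^(−1).
Let u = r/b; then A², 4π and the length scale all cancel, so P = ∫_{0}^{3.2} u^2·e^(-2·u) du ÷ ∫_{0}^{∞} u^2·e^(-2·u) du.
An antiderivative of u^2·e^(-2·u) is -(2·u^2 + 2·u + 1)·e^(-2·u)/4; evaluating from 0 to 3.2 gives 1/4 - 697·e^(-32/5)/100, while the full integral is 1/4.
Taking the ratio yields P = 0.95368.

P ≈ 0.9537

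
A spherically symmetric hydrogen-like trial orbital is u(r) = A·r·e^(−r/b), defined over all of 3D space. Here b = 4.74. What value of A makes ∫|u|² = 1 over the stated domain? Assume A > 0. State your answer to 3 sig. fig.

Require ∫ |u|² 4πr² dr = 1 over the whole domain.
In 3D with spherical symmetry the volume element is 4πr² dr.
Using ∫₀^∞ rⁿ e^(−αr) dr = n!/αⁿ⁺¹, with u = A·r·e^(−r/b), the integral evaluates to A²·[3·π·b^5].
Substituting b = 4.74 gives A² = 0.00004434, so A = 0.006659.

A ≈ 0.00666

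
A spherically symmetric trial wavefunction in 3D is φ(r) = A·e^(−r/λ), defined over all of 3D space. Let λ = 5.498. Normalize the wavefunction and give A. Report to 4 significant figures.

A ≈ 0.04376

Normalization requires ∫|φ|² 4πr² dr = 1, integrated from 0 to ∞.
The angular integral contributes 4π, leaving ∫₀^∞ r²|φ|² dr.
Recall ∫₀^∞ r^m e^(−r/β) dr = m!·β^(m+1), with φ = A·e^(−r/λ), the integral evaluates to A²·[π·λ^3].
Plugging in λ = 5.498 yields A = 0.043764.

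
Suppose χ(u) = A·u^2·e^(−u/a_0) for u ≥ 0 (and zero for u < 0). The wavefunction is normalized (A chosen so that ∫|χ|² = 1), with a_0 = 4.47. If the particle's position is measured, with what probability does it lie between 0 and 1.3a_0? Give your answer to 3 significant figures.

P = ∫_{0}^{1.3a_0} |χ(u)|² du.
The normalization integral ∫|χ|²du over the whole domain equals 3·a_0^5/4·A², and A² cancels in the ratio.
In terms of t = u/a_0 (A² and the length scale cancel between numerator and denominator), P = [∫_{0}^{1.3} t^4·e^(-2·t) dt] / [∫_{0}^{∞} t^4·e^(-2·t) dt].
Using ∫ t^4·e^(-2·t) dt = -(t^4/2 + t^3 + 3·t^2/2 + 3·t/2 + 3/4)·e^(-2·t), the numerator is ≈ 0.091932 and the denominator is 3/4.
This works out to P = 0.1226.

P ≈ 0.123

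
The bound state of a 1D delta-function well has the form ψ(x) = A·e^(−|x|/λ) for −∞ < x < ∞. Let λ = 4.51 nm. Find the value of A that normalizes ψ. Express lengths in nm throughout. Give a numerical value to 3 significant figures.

A ≈ 0.471 nm^(-1/2)

We need A² ∫|f|² dx = 1, taking the integral from −∞ to ∞.
∫|ψ|² dx = A²·(λ).
So A² = (λ)^(−1).
Plugging in λ = 4.51 yields A = 0.4709.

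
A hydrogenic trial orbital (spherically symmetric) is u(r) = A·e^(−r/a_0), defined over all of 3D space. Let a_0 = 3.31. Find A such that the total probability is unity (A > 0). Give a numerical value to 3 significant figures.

A ≈ 0.0937

The normalization condition is ∫|u|² 4πr² dr = 1 from 0 to ∞.
In 3D with spherical symmetry the volume element is 4πr² dr.
With ∫₀^∞ r^2 e^(−αr) dr = 2!/α^3, the integral (without the A² prefactor) comes out to π·a_0^3.
So A² = (π·a_0^3)^(−1).
Substituting a_0 = 3.31 gives A² = 0.008777, so A = 0.09369.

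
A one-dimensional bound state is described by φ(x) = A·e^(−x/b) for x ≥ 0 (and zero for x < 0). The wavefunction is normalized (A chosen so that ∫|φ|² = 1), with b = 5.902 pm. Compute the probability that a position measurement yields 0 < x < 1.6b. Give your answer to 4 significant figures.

P ≈ 0.9592

The probability is P = ∫ |φ|² dx over [0, 1.6b].
Since A² = 1/(b/2), this is the region integral divided by the full normalization integral.
Substituting u = x/b, A² and the length scale cancel in the ratio: P = ∫_{0}^{1.6} e^(-2·u) du / ∫_{0}^{∞} e^(-2·u) du.
With ∫ e^(-2·u) du = -e^(-2·u)/2 + C, the region integral is 1/2 - e^(-16/5)/2 and the full one is 1/2.
The result is P = 0.95924.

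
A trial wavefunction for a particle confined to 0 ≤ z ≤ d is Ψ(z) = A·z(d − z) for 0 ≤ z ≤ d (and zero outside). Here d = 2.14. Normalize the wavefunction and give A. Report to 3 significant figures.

A ≈ 0.818

We need A² ∫|f|² dz = 1, taking the integral from 0 to d.
∫|Ψ|² dz = A²·(d^5/30).
Plugging in d = 2.14 yields A = 0.8176.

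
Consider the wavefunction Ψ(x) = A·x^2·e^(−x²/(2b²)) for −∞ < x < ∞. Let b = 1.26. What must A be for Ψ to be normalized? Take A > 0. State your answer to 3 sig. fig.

Require ∫ |Ψ|² dx = 1 over the whole domain.
Carrying out the integral gives A² · 3·√(π)·b^5/4.
Hence A² = 1/[3·√(π)·b^5/4].
With b = 1.26: A² = 0.2369 and A = 0.4867.

A ≈ 0.487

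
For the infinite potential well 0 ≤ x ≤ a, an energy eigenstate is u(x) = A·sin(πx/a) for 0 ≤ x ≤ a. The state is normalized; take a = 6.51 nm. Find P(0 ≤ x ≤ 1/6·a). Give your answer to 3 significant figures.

P ≈ 0.0288

|u|² is the probability density, so P = ∫_{0}^{1/6·a} |u|² dx.
Since A² = 1/(a/2), this is the region integral divided by the full normalization integral.
In terms of t = x/a (A² and the length scale cancel between numerator and denominator), P = [∫_{0}^{1/6} sin(π·t)^2 dt] / [∫_{0}^{1} sin(π·t)^2 dt].
With ∫ sin(π·t)^2 dt = t/2 - sin(2·π·t)/(4·π) + C, the region integral is -√(3)/(8·π) + 1/12 and the full one is 1/2.
This works out to P = (-√(3)/4 + π/6)/π.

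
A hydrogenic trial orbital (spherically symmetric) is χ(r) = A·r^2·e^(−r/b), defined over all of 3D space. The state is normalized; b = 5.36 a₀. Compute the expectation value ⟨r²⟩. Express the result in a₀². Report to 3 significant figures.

⟨r²⟩ = ∫ r^2 |χ|² 4πr² dr over the full domain.
Since the A² factors cancel between numerator and denominator, ⟨r²⟩ = 14·b^2.
With b = 5.36, ⟨r^2⟩ = 402.2.

⟨r^2⟩ ≈ 402 a₀^2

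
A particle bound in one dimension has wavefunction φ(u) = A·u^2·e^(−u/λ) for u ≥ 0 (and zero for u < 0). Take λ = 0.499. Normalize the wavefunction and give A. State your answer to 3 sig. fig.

A ≈ 6.56

Require ∫ |φ|² du = 1 over the whole domain.
Recall ∫₀^∞ u^m e^(−u/β) du = m!·β^(m+1), the integral (without the A² prefactor) comes out to 3·λ^5/4.
So A² = (3·λ^5/4)^(−1).
With λ = 0.499: A² = 43.10 and A = 6.565.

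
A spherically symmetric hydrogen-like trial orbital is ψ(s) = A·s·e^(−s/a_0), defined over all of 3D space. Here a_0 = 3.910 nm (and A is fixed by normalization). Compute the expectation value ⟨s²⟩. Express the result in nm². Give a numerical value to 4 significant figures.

⟨s^2⟩ ≈ 114.7 nm^2

⟨s²⟩ = ∫ s^2 |ψ|² 4πs² ds over the full domain.
Evaluating both integrals, ⟨s²⟩ = 15·a_0^2/2.
With a_0 = 3.910, ⟨s^2⟩ = 114.66.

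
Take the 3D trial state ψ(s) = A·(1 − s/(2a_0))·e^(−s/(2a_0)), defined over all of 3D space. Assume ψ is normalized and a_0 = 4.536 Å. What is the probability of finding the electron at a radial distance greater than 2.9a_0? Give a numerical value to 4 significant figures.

P ≈ 0.9324

With dV = 4πs²ds, the probability is ∫|ψ|² dV over s > 2.9a_0.
Normalization gives A² = 1/(8·π·a_0^3).
Let u = s/a_0; then A², 4π and the length scale all cancel, so P = ∫_{2.9}^{∞} u^2·(1 - u/2)^2·e^(-u) du ÷ ∫_{0}^{∞} u^2·(1 - u/2)^2·e^(-u) du.
With ∫ u^2·(1 - u/2)^2·e^(-u) du = -(u^4/4 + u^2 + 2·u + 2)·e^(-u) + C, the region integral is ≈ 1.86485 and the full one is 2.
The region integral divided by the full integral gives P = 0.93242.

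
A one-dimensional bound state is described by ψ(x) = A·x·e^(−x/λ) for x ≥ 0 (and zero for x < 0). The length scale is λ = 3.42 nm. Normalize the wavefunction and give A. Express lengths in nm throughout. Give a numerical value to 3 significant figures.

A ≈ 0.316 nm^(-3/2)

We need A² ∫|f|² dx = 1, taking the integral from 0 to ∞.
With ∫₀^∞ x^2 e^(−αx) dx = 2!/α^3, with ψ = A·x·e^(−x/λ), the integral evaluates to A²·[λ^3/4].
So A² = (λ^3/4)^(−1).
Substituting λ = 3.42 gives A² = 0.10000, so A = 0.3162.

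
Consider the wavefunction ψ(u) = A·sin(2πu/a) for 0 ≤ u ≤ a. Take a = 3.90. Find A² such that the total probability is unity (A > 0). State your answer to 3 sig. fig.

A^2 ≈ 0.513

We need A² ∫|f|² du = 1, taking the integral from 0 to a.
∫|ψ|² du = A²·(a/2).
With a = 3.90: A² = 0.5128 and A = 0.7161.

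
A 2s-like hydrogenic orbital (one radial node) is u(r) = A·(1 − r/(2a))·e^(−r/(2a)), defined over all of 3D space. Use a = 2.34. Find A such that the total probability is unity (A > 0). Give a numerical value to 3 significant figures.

A ≈ 0.0557

Normalization requires ∫|u|² 4πr² dr = 1, integrated from 0 to ∞.
(Spherical symmetry: dV = 4πr² dr.)
With ∫₀^∞ r^4 e^(−αr) dr = 4!/α^5, with u = A·(1 − r/(2a))·e^(−r/(2a)), the integral evaluates to A²·[8·π·a^3].
Substituting a = 2.34 gives A² = 0.003105, so A = 0.05573.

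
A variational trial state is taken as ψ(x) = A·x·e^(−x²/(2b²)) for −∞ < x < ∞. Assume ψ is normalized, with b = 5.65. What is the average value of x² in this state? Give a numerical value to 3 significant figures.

⟨x^2⟩ ≈ 47.9

The expectation value is the |ψ|²-weighted average of x^2: ∫ x^2|ψ|² dx.
Differentiating ∫e^(−αx²) dx = √(π/α) under α to get the higher moments, the ratio of the moment integral to the normalization integral gives ⟨x²⟩ = 3·b^2/2.
Putting b = 5.65 gives 47.88.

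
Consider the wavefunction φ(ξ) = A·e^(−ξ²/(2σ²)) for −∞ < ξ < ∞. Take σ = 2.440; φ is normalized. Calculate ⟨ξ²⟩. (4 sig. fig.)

The expectation value is the |φ|²-weighted average of ξ^2: ∫ ξ^2|φ|² dξ.
Using the Gaussian integral ∫_{−∞}^{∞} e^(−αξ²) dξ = √(π/α), since the A² factors cancel between numerator and denominator, ⟨ξ²⟩ = σ^2/2.
With σ = 2.440, ⟨ξ^2⟩ = 2.9768.

⟨ξ^2⟩ ≈ 2.977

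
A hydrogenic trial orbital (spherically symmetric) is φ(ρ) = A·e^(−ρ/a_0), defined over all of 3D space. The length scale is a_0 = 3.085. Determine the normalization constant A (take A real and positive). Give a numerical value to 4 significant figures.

A ≈ 0.1041

We need A² ∫|f|² 4πρ² dρ = 1, taking the integral from 0 to ∞.
(Spherical symmetry: dV = 4πρ² dρ.)
∫|φ|² 4πρ² dρ = A²·(π·a_0^3).
Hence A² = 1/[π·a_0^3].
With a_0 = 3.085: A² = 0.010841 and A = 0.10412.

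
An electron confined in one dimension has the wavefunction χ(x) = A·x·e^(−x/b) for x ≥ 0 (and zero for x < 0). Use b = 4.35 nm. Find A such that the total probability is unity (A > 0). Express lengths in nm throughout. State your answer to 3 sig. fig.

A ≈ 0.220 nm^(-3/2)

Require ∫ |χ|² dx = 1 over the whole domain.
Recall ∫₀^∞ x^m e^(−x/β) dx = m!·β^(m+1), carrying out the integral gives A² · b^3/4.
Setting this equal to 1 gives A² = 1/(b^3/4).
Substituting b = 4.35 gives A² = 0.04860, so A = 0.2204.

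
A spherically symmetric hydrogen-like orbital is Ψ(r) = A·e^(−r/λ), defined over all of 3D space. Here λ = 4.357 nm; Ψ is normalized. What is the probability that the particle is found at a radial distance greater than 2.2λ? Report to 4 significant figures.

P ≈ 0.1851

With dV = 4πr²dr, the probability is ∫|Ψ|² dV over r > 2.2λ.
A² is fixed by ∫₀^∞ 4πr²|Ψ|² dr = 1, i.e. A² = (π·λ^3)^(−1).
Let u = r/λ; then A², 4π and the length scale all cancel, so P = ∫_{2.2}^{∞} u^2·e^(-2·u) du ÷ ∫_{0}^{∞} u^2·e^(-2·u) du.
An antiderivative of u^2·e^(-2·u) is -(2·u^2 + 2·u + 1)·e^(-2·u)/4; evaluating from 2.2 to ∞ gives 377·e^(-22/5)/100, while the full integral is 1/4.
This evaluates to P = 0.18514.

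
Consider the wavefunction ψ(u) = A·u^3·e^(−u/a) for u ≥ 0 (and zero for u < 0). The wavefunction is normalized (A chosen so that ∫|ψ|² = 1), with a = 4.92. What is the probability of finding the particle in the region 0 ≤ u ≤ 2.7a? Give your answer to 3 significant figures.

The probability is P = ∫ |ψ|² du over [0, 2.7a].
With A² fixed by ∫|ψ|² = 1, i.e. A² = (45·a^7/8)^(−1), substitute and integrate.
In terms of t = u/a (A² and the length scale cancel between numerator and denominator), P = [∫_{0}^{2.7} t^6·e^(-2·t) dt] / [∫_{0}^{∞} t^6·e^(-2·t) dt].
Using ∫ t^6·e^(-2·t) dt = -(4·t^6 + 12·t^5 + 30·t^4 + 60·t^3 + 90·t^2 + 90·t + 45)·e^(-2·t)/8, the numerator is ≈ 1.6781 and the denominator is 45/8.
This works out to P = 0.2983.

P ≈ 0.298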